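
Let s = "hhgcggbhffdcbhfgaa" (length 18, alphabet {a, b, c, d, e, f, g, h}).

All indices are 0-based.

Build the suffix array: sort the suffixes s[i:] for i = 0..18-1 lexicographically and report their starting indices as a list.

sorted suffixes:
  #0 SA[0]=17  'a'
  #1 SA[1]=16  'aa'
  #2 SA[2]=6  'bhffdcbhfgaa'
  #3 SA[3]=12  'bhfgaa'
  #4 SA[4]=11  'cbhfgaa'
  #5 SA[5]=3  'cggbhffdcbhfgaa'
  #6 SA[6]=10  'dcbhfgaa'
  #7 SA[7]=9  'fdcbhfgaa'
  #8 SA[8]=8  'ffdcbhfgaa'
  #9 SA[9]=14  'fgaa'
  #10 SA[10]=15  'gaa'
  #11 SA[11]=5  'gbhffdcbhfgaa'
  #12 SA[12]=2  'gcggbhffdcbhfgaa'
  #13 SA[13]=4  'ggbhffdcbhfgaa'
  #14 SA[14]=7  'hffdcbhfgaa'
  #15 SA[15]=13  'hfgaa'
  #16 SA[16]=1  'hgcggbhffdcbhfgaa'
  #17 SA[17]=0  'hhgcggbhffdcbhfgaa'

[17, 16, 6, 12, 11, 3, 10, 9, 8, 14, 15, 5, 2, 4, 7, 13, 1, 0]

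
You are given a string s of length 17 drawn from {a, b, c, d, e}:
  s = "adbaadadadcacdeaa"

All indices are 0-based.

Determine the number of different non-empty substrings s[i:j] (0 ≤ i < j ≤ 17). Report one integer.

133

rank→(start, suffix):
  0 → (16, 'a')
  1 → (15, 'aa')
  2 → (3, 'aadadadcacdeaa')
  3 → (11, 'acdeaa')
  4 → (4, 'adadadcacdeaa')
  5 → (6, 'adadcacdeaa')
  6 → (0, 'adbaadadadcacdeaa')
  7 → (8, 'adcacdeaa')
  8 → (2, 'baadadadcacdeaa')
  9 → (10, 'cacdeaa')
  10 → (12, 'cdeaa')
  11 → (5, 'dadadcacdeaa')
  12 → (7, 'dadcacdeaa')
  13 → (1, 'dbaadadadcacdeaa')
  14 → (9, 'dcacdeaa')
  15 → (13, 'deaa')
  16 → (14, 'eaa')

SA = [16, 15, 3, 11, 4, 6, 0, 8, 2, 10, 12, 5, 7, 1, 9, 13, 14]
[i] adj suffixes → lcp
  [1] 16/15 → 1 ('a')
  [2] 15/3 → 2 ('aa')
  [3] 3/11 → 1 ('a')
  [4] 11/4 → 1 ('a')
  [5] 4/6 → 4 ('adad')
  [6] 6/0 → 2 ('ad')
  [7] 0/8 → 2 ('ad')
  [8] 8/2 → 0 ('')
  [9] 2/10 → 0 ('')
  [10] 10/12 → 1 ('c')
  [11] 12/5 → 0 ('')
  [12] 5/7 → 3 ('dad')
  [13] 7/1 → 1 ('d')
  [14] 1/9 → 1 ('d')
  [15] 9/13 → 1 ('d')
  [16] 13/14 → 0 ('')

n(n+1)/2 = 17·18/2 = 153
Σ LCP = 0 + 1 + 2 + 1 + 1 + 4 + 2 + 2 + 0 + 0 + 1 + 0 + 3 + 1 + 1 + 1 + 0 = 20
distinct = 153 − 20 = 133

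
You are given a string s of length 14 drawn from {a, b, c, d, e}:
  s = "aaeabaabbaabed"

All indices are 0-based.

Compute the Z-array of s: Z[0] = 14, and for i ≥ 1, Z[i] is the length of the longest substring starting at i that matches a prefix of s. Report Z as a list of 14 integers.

Z[0]=14
i=1: i≥r, start 0; Z[1]=1 extend→box=[1,2)
i=2: i≥r, start 0; Z[2]=0
i=3: i≥r, start 0; Z[3]=1 extend→box=[3,4)
i=4: i≥r, start 0; Z[4]=0
i=5: i≥r, start 0; Z[5]=2 extend→box=[5,7)
i=6: min(r-i=1, Z[1]=1)=1; Z[6]=1
i=7: i≥r, start 0; Z[7]=0
i=8: i≥r, start 0; Z[8]=0
i=9: i≥r, start 0; Z[9]=2 extend→box=[9,11)
i=10: min(r-i=1, Z[1]=1)=1; Z[10]=1
i=11: i≥r, start 0; Z[11]=0
i=12: i≥r, start 0; Z[12]=0
i=13: i≥r, start 0; Z[13]=0

[14, 1, 0, 1, 0, 2, 1, 0, 0, 2, 1, 0, 0, 0]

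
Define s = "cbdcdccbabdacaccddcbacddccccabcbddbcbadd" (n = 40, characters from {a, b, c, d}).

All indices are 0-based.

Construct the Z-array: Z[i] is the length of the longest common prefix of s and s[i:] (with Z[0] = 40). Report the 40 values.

[40, 0, 0, 1, 0, 1, 2, 0, 0, 0, 0, 0, 1, 0, 1, 1, 0, 0, 2, 0, 0, 1, 0, 0, 1, 1, 1, 1, 0, 0, 3, 0, 0, 0, 0, 2, 0, 0, 0, 0]

Z[0]=40
i=1: fresh scan; Z[1]=0
i=2: fresh scan; Z[2]=0
i=3: fresh scan; Z[3]=1 grow→box=[3,4)
i=4: fresh scan; Z[4]=0
i=5: fresh scan; Z[5]=1 grow→box=[5,6)
i=6: fresh scan; Z[6]=2 grow→box=[6,8)
i=7: min(r-i=1, Z[1]=0)=0; Z[7]=0
i=8: fresh scan; Z[8]=0
i=9: fresh scan; Z[9]=0
i=10: fresh scan; Z[10]=0
i=11: fresh scan; Z[11]=0
i=12: fresh scan; Z[12]=1 grow→box=[12,13)
i=13: fresh scan; Z[13]=0
i=14: fresh scan; Z[14]=1 grow→box=[14,15)
i=15: fresh scan; Z[15]=1 grow→box=[15,16)
i=16: fresh scan; Z[16]=0
i=17: fresh scan; Z[17]=0
i=18: fresh scan; Z[18]=2 grow→box=[18,20)
i=19: min(r-i=1, Z[1]=0)=0; Z[19]=0
i=20: fresh scan; Z[20]=0
i=21: fresh scan; Z[21]=1 grow→box=[21,22)
i=22: fresh scan; Z[22]=0
i=23: fresh scan; Z[23]=0
i=24: fresh scan; Z[24]=1 grow→box=[24,25)
i=25: fresh scan; Z[25]=1 grow→box=[25,26)
i=26: fresh scan; Z[26]=1 grow→box=[26,27)
i=27: fresh scan; Z[27]=1 grow→box=[27,28)
i=28: fresh scan; Z[28]=0
i=29: fresh scan; Z[29]=0
i=30: fresh scan; Z[30]=3 grow→box=[30,33)
i=31: min(r-i=2, Z[1]=0)=0; Z[31]=0
i=32: min(r-i=1, Z[2]=0)=0; Z[32]=0
i=33: fresh scan; Z[33]=0
i=34: fresh scan; Z[34]=0
i=35: fresh scan; Z[35]=2 grow→box=[35,37)
i=36: min(r-i=1, Z[1]=0)=0; Z[36]=0
i=37: fresh scan; Z[37]=0
i=38: fresh scan; Z[38]=0
i=39: fresh scan; Z[39]=0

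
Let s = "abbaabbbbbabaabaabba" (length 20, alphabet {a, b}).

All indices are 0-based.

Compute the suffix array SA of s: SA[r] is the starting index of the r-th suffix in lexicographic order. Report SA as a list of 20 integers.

[19, 12, 15, 3, 10, 13, 16, 0, 4, 18, 11, 14, 2, 9, 17, 1, 8, 7, 6, 5]

rank | idx | suffix
   0 |  19 | a
   1 |  12 | aabaabba
   2 |  15 | aabba
   3 |   3 | aabbbbbabaabaabba
   4 |  10 | abaabaabba
   5 |  13 | abaabba
   6 |  16 | abba
   7 |   0 | abbaabbbbbabaabaabba
   8 |   4 | abbbbbabaabaabba
   9 |  18 | ba
  10 |  11 | baabaabba
  11 |  14 | baabba
  12 |   2 | baabbbbbabaabaabba
  13 |   9 | babaabaabba
  14 |  17 | bba
  15 |   1 | bbaabbbbbabaabaabba
  16 |   8 | bbabaabaabba
  17 |   7 | bbbabaabaabba
  18 |   6 | bbbbabaabaabba
  19 |   5 | bbbbbabaabaabba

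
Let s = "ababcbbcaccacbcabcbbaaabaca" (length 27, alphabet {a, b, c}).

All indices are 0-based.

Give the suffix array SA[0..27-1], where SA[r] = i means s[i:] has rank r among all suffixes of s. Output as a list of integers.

rank→(start, suffix):
  0 → (26, 'a')
  1 → (20, 'aaabaca')
  2 → (21, 'aabaca')
  3 → (0, 'ababcbbcaccacbcabcbbaaabaca')
  4 → (22, 'abaca')
  5 → (15, 'abcbbaaabaca')
  6 → (2, 'abcbbcaccacbcabcbbaaabaca')
  7 → (24, 'aca')
  8 → (11, 'acbcabcbbaaabaca')
  9 → (8, 'accacbcabcbbaaabaca')
  10 → (19, 'baaabaca')
  11 → (1, 'babcbbcaccacbcabcbbaaabaca')
  12 → (23, 'baca')
  13 → (18, 'bbaaabaca')
  14 → (5, 'bbcaccacbcabcbbaaabaca')
  15 → (13, 'bcabcbbaaabaca')
  16 → (6, 'bcaccacbcabcbbaaabaca')
  17 → (16, 'bcbbaaabaca')
  18 → (3, 'bcbbcaccacbcabcbbaaabaca')
  19 → (25, 'ca')
  20 → (14, 'cabcbbaaabaca')
  21 → (10, 'cacbcabcbbaaabaca')
  22 → (7, 'caccacbcabcbbaaabaca')
  23 → (17, 'cbbaaabaca')
  24 → (4, 'cbbcaccacbcabcbbaaabaca')
  25 → (12, 'cbcabcbbaaabaca')
  26 → (9, 'ccacbcabcbbaaabaca')

[26, 20, 21, 0, 22, 15, 2, 24, 11, 8, 19, 1, 23, 18, 5, 13, 6, 16, 3, 25, 14, 10, 7, 17, 4, 12, 9]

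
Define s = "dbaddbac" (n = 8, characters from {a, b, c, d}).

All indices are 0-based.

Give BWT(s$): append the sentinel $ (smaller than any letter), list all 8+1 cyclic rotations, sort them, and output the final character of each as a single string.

rank  rotation   last
    0  $dbaddbac  c
    1  ac$dbaddb  b
    2  addbac$db  b
    3  bac$dbadd  d
    4  baddbac$d  d
    5  c$dbaddba  a
    6  dbac$dbad  d
    7  dbaddbac$  $
    8  ddbac$dba  a

cbbddad$a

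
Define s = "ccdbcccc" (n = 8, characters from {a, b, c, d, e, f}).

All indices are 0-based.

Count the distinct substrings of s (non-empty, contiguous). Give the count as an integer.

27

sorted suffixes:
  #0 SA[0]=3  'bcccc'
  #1 SA[1]=7  'c'
  #2 SA[2]=6  'cc'
  #3 SA[3]=5  'ccc'
  #4 SA[4]=4  'cccc'
  #5 SA[5]=0  'ccdbcccc'
  #6 SA[6]=1  'cdbcccc'
  #7 SA[7]=2  'dbcccc'

SA = [3, 7, 6, 5, 4, 0, 1, 2]
i: (SA[i-1],SA[i]) lcp shared
  1: (3,7) 0 ''
  2: (7,6) 1 'c'
  3: (6,5) 2 'cc'
  4: (5,4) 3 'ccc'
  5: (4,0) 2 'cc'
  6: (0,1) 1 'c'
  7: (1,2) 0 ''

n(n+1)/2 = 8·9/2 = 36
Σ LCP = 0 + 0 + 1 + 2 + 3 + 2 + 1 + 0 = 9
distinct = 36 − 9 = 27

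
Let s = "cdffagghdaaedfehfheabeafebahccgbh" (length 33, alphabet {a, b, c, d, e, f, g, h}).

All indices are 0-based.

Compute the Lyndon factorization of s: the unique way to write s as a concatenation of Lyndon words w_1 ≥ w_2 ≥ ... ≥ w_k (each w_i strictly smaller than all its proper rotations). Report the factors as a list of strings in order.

["cdff", "agghd", "aaedfehfheabeafebahccgbh"]

emit factor 1: 'cdff' (i=0, period=4)
emit factor 2: 'agghd' (i=4, period=5)
emit factor 3: 'aaedfehfheabeafebahccgbh' (i=9, period=24)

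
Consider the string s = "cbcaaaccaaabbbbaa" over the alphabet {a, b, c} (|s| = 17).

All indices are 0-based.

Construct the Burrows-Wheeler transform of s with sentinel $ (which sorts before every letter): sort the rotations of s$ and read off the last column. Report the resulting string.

rank  rotation            last
    0  $cbcaaaccaaabbbbaa  a
    1  a$cbcaaaccaaabbbba  a
    2  aa$cbcaaaccaaabbbb  b
    3  aaabbbbaa$cbcaaacc  c
    4  aaaccaaabbbbaa$cbc  c
    5  aabbbbaa$cbcaaacca  a
    6  aaccaaabbbbaa$cbca  a
    7  abbbbaa$cbcaaaccaa  a
    8  accaaabbbbaa$cbcaa  a
    9  baa$cbcaaaccaaabbb  b
   10  bbaa$cbcaaaccaaabb  b
   11  bbbaa$cbcaaaccaaab  b
   12  bbbbaa$cbcaaaccaaa  a
   13  bcaaaccaaabbbbaa$c  c
   14  caaabbbbaa$cbcaaac  c
   15  caaaccaaabbbbaa$cb  b
   16  cbcaaaccaaabbbbaa$  $
   17  ccaaabbbbaa$cbcaaa  a

aabccaaaabbbaccb$a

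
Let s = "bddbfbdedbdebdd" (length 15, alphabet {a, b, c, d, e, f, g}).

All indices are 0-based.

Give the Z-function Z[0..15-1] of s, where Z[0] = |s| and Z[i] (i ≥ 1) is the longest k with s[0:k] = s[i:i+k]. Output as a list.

[15, 0, 0, 1, 0, 2, 0, 0, 0, 2, 0, 0, 3, 0, 0]

Z[0]=15
i=1: outside box; Z[1]=0
i=2: outside box; Z[2]=0
i=3: outside box; Z[3]=1 grow→box=[3,4)
i=4: outside box; Z[4]=0
i=5: outside box; Z[5]=2 grow→box=[5,7)
i=6: min(r-i=1, Z[1]=0)=0; Z[6]=0
i=7: outside box; Z[7]=0
i=8: outside box; Z[8]=0
i=9: outside box; Z[9]=2 grow→box=[9,11)
i=10: min(r-i=1, Z[1]=0)=0; Z[10]=0
i=11: outside box; Z[11]=0
i=12: outside box; Z[12]=3 grow→box=[12,15)
i=13: min(r-i=2, Z[1]=0)=0; Z[13]=0
i=14: min(r-i=1, Z[2]=0)=0; Z[14]=0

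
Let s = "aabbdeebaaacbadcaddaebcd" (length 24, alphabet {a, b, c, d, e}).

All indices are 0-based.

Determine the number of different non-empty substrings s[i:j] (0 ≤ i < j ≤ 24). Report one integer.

276

sorted suffixes:
  #0 SA[0]=8  'aaacbadcaddaebcd'
  #1 SA[1]=0  'aabbdeebaaacbadcaddaebcd'
  #2 SA[2]=9  'aacbadcaddaebcd'
  #3 SA[3]=1  'abbdeebaaacbadcaddaebcd'
  #4 SA[4]=10  'acbadcaddaebcd'
  #5 SA[5]=13  'adcaddaebcd'
  #6 SA[6]=16  'addaebcd'
  #7 SA[7]=19  'aebcd'
  #8 SA[8]=7  'baaacbadcaddaebcd'
  #9 SA[9]=12  'badcaddaebcd'
  #10 SA[10]=2  'bbdeebaaacbadcaddaebcd'
  #11 SA[11]=21  'bcd'
  #12 SA[12]=3  'bdeebaaacbadcaddaebcd'
  #13 SA[13]=15  'caddaebcd'
  #14 SA[14]=11  'cbadcaddaebcd'
  #15 SA[15]=22  'cd'
  #16 SA[16]=23  'd'
  #17 SA[17]=18  'daebcd'
  #18 SA[18]=14  'dcaddaebcd'
  #19 SA[19]=17  'ddaebcd'
  #20 SA[20]=4  'deebaaacbadcaddaebcd'
  #21 SA[21]=6  'ebaaacbadcaddaebcd'
  #22 SA[22]=20  'ebcd'
  #23 SA[23]=5  'eebaaacbadcaddaebcd'

SA = [8, 0, 9, 1, 10, 13, 16, 19, 7, 12, 2, 21, 3, 15, 11, 22, 23, 18, 14, 17, 4, 6, 20, 5]
i: (SA[i-1],SA[i]) lcp shared
  1: (8,0) 2 'aa'
  2: (0,9) 2 'aa'
  3: (9,1) 1 'a'
  4: (1,10) 1 'a'
  5: (10,13) 1 'a'
  6: (13,16) 2 'ad'
  7: (16,19) 1 'a'
  8: (19,7) 0 ''
  9: (7,12) 2 'ba'
  10: (12,2) 1 'b'
  11: (2,21) 1 'b'
  12: (21,3) 1 'b'
  13: (3,15) 0 ''
  14: (15,11) 1 'c'
  15: (11,22) 1 'c'
  16: (22,23) 0 ''
  17: (23,18) 1 'd'
  18: (18,14) 1 'd'
  19: (14,17) 1 'd'
  20: (17,4) 1 'd'
  21: (4,6) 0 ''
  22: (6,20) 2 'eb'
  23: (20,5) 1 'e'

n(n+1)/2 = 24·25/2 = 300
Σ LCP = 0 + 2 + 2 + 1 + 1 + 1 + 2 + 1 + 0 + 2 + 1 + 1 + 1 + 0 + 1 + 1 + 0 + 1 + 1 + 1 + 1 + 0 + 2 + 1 = 24
distinct = 300 − 24 = 276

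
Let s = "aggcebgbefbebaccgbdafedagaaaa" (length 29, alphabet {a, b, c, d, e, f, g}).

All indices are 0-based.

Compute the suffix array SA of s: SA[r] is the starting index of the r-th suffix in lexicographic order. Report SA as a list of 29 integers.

[28, 27, 26, 25, 13, 19, 23, 0, 12, 17, 10, 7, 5, 14, 3, 15, 18, 22, 11, 4, 21, 8, 9, 20, 24, 16, 6, 2, 1]

sorted suffixes:
  #0 SA[0]=28  'a'
  #1 SA[1]=27  'aa'
  #2 SA[2]=26  'aaa'
  #3 SA[3]=25  'aaaa'
  #4 SA[4]=13  'accgbdafedagaaaa'
  #5 SA[5]=19  'afedagaaaa'
  #6 SA[6]=23  'agaaaa'
  #7 SA[7]=0  'aggcebgbefbebaccgbdafedagaaaa'
  #8 SA[8]=12  'baccgbdafedagaaaa'
  #9 SA[9]=17  'bdafedagaaaa'
  #10 SA[10]=10  'bebaccgbdafedagaaaa'
  #11 SA[11]=7  'befbebaccgbdafedagaaaa'
  #12 SA[12]=5  'bgbefbebaccgbdafedagaaaa'
  #13 SA[13]=14  'ccgbdafedagaaaa'
  #14 SA[14]=3  'cebgbefbebaccgbdafedagaaaa'
  #15 SA[15]=15  'cgbdafedagaaaa'
  #16 SA[16]=18  'dafedagaaaa'
  #17 SA[17]=22  'dagaaaa'
  #18 SA[18]=11  'ebaccgbdafedagaaaa'
  #19 SA[19]=4  'ebgbefbebaccgbdafedagaaaa'
  #20 SA[20]=21  'edagaaaa'
  #21 SA[21]=8  'efbebaccgbdafedagaaaa'
  #22 SA[22]=9  'fbebaccgbdafedagaaaa'
  #23 SA[23]=20  'fedagaaaa'
  #24 SA[24]=24  'gaaaa'
  #25 SA[25]=16  'gbdafedagaaaa'
  #26 SA[26]=6  'gbefbebaccgbdafedagaaaa'
  #27 SA[27]=2  'gcebgbefbebaccgbdafedagaaaa'
  #28 SA[28]=1  'ggcebgbefbebaccgbdafedagaaaa'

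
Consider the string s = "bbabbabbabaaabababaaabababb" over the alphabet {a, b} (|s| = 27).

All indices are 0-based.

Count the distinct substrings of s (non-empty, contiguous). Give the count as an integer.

rank | idx | suffix
   0 |  10 | aaabababaaabababb
   1 |  18 | aaabababb
   2 |  11 | aabababaaabababb
   3 |  19 | aabababb
   4 |   8 | abaaabababaaabababb
   5 |  16 | abaaabababb
   6 |  14 | ababaaabababb
   7 |  12 | abababaaabababb
   8 |  20 | abababb
   9 |  22 | ababb
  10 |  24 | abb
  11 |   5 | abbabaaabababaaabababb
  12 |   2 | abbabbabaaabababaaabababb
  13 |  26 | b
  14 |   9 | baaabababaaabababb
  15 |  17 | baaabababb
  16 |   7 | babaaabababaaabababb
  17 |  15 | babaaabababb
  18 |  13 | bababaaabababb
  19 |  21 | bababb
  20 |  23 | babb
  21 |   4 | babbabaaabababaaabababb
  22 |   1 | babbabbabaaabababaaabababb
  23 |  25 | bb
  24 |   6 | bbabaaabababaaabababb
  25 |   3 | bbabbabaaabababaaabababb
  26 |   0 | bbabbabbabaaabababaaabababb

SA = [10, 18, 11, 19, 8, 16, 14, 12, 20, 22, 24, 5, 2, 26, 9, 17, 7, 15, 13, 21, 23, 4, 1, 25, 6, 3, 0]
[i] adj suffixes → lcp
  [1] 10/18 → 8 ('aaababab')
  [2] 18/11 → 2 ('aa')
  [3] 11/19 → 7 ('aababab')
  [4] 19/8 → 1 ('a')
  [5] 8/16 → 10 ('abaaababab')
  [6] 16/14 → 3 ('aba')
  [7] 14/12 → 5 ('ababa')
  [8] 12/20 → 6 ('ababab')
  [9] 20/22 → 4 ('abab')
  [10] 22/24 → 2 ('ab')
  [11] 24/5 → 3 ('abb')
  [12] 5/2 → 5 ('abbab')
  [13] 2/26 → 0 ('')
  [14] 26/9 → 1 ('b')
  [15] 9/17 → 9 ('baaababab')
  [16] 17/7 → 2 ('ba')
  [17] 7/15 → 11 ('babaaababab')
  [18] 15/13 → 4 ('baba')
  [19] 13/21 → 5 ('babab')
  [20] 21/23 → 3 ('bab')
  [21] 23/4 → 4 ('babb')
  [22] 4/1 → 6 ('babbab')
  [23] 1/25 → 1 ('b')
  [24] 25/6 → 2 ('bb')
  [25] 6/3 → 4 ('bbab')
  [26] 3/0 → 7 ('bbabbab')

n(n+1)/2 = 27·28/2 = 378
Σ LCP = 0 + 8 + 2 + 7 + 1 + 10 + 3 + 5 + 6 + 4 + 2 + 3 + 5 + 0 + 1 + 9 + 2 + 11 + 4 + 5 + 3 + 4 + 6 + 1 + 2 + 4 + 7 = 115
distinct = 378 − 115 = 263

263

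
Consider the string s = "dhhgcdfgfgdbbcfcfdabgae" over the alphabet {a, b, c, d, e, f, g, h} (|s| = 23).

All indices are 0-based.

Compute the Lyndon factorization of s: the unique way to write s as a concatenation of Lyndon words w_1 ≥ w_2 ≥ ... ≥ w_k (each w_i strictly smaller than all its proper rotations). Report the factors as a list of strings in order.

emit factor 1: 'dhhg' (i=0, period=4)
emit factor 2: 'cdfgfgd' (i=4, period=7)
emit factor 3: 'bbcfcfd' (i=11, period=7)
emit factor 4: 'abgae' (i=18, period=5)

["dhhg", "cdfgfgd", "bbcfcfd", "abgae"]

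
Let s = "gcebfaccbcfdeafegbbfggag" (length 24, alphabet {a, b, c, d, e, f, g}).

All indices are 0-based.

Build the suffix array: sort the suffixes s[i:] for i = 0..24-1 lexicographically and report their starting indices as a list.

[5, 13, 22, 17, 8, 3, 18, 7, 6, 1, 9, 11, 12, 2, 15, 4, 10, 14, 19, 23, 21, 16, 0, 20]

rank→(start, suffix):
  0 → (5, 'accbcfdeafegbbfggag')
  1 → (13, 'afegbbfggag')
  2 → (22, 'ag')
  3 → (17, 'bbfggag')
  4 → (8, 'bcfdeafegbbfggag')
  5 → (3, 'bfaccbcfdeafegbbfggag')
  6 → (18, 'bfggag')
  7 → (7, 'cbcfdeafegbbfggag')
  8 → (6, 'ccbcfdeafegbbfggag')
  9 → (1, 'cebfaccbcfdeafegbbfggag')
  10 → (9, 'cfdeafegbbfggag')
  11 → (11, 'deafegbbfggag')
  12 → (12, 'eafegbbfggag')
  13 → (2, 'ebfaccbcfdeafegbbfggag')
  14 → (15, 'egbbfggag')
  15 → (4, 'faccbcfdeafegbbfggag')
  16 → (10, 'fdeafegbbfggag')
  17 → (14, 'fegbbfggag')
  18 → (19, 'fggag')
  19 → (23, 'g')
  20 → (21, 'gag')
  21 → (16, 'gbbfggag')
  22 → (0, 'gcebfaccbcfdeafegbbfggag')
  23 → (20, 'ggag')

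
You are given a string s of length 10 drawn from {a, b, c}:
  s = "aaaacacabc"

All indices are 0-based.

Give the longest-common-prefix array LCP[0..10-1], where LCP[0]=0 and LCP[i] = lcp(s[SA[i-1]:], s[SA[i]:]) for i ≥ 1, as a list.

rank | idx | suffix
   0 |   0 | aaaacacabc
   1 |   1 | aaacacabc
   2 |   2 | aacacabc
   3 |   7 | abc
   4 |   5 | acabc
   5 |   3 | acacabc
   6 |   8 | bc
   7 |   9 | c
   8 |   6 | cabc
   9 |   4 | cacabc

SA = [0, 1, 2, 7, 5, 3, 8, 9, 6, 4]
i: (SA[i-1],SA[i]) lcp shared
  1: (0,1) 3 'aaa'
  2: (1,2) 2 'aa'
  3: (2,7) 1 'a'
  4: (7,5) 1 'a'
  5: (5,3) 3 'aca'
  6: (3,8) 0 ''
  7: (8,9) 0 ''
  8: (9,6) 1 'c'
  9: (6,4) 2 'ca'

[0, 3, 2, 1, 1, 3, 0, 0, 1, 2]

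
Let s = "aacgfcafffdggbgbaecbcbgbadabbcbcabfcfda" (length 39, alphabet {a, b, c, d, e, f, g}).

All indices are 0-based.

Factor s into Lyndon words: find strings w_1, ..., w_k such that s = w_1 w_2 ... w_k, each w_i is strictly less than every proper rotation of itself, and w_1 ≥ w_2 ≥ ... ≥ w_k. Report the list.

emit factor 1: 'aacgfcafffdggbgbaecbcbgbadabbcbcabfcfd' (i=0, period=38)
emit factor 2: 'a' (i=38, period=1)

["aacgfcafffdggbgbaecbcbgbadabbcbcabfcfd", "a"]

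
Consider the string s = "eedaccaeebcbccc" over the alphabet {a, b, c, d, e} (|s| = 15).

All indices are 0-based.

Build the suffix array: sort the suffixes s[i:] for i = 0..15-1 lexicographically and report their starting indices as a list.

[3, 6, 9, 11, 14, 5, 10, 13, 4, 12, 2, 8, 1, 7, 0]

rank→(start, suffix):
  0 → (3, 'accaeebcbccc')
  1 → (6, 'aeebcbccc')
  2 → (9, 'bcbccc')
  3 → (11, 'bccc')
  4 → (14, 'c')
  5 → (5, 'caeebcbccc')
  6 → (10, 'cbccc')
  7 → (13, 'cc')
  8 → (4, 'ccaeebcbccc')
  9 → (12, 'ccc')
  10 → (2, 'daccaeebcbccc')
  11 → (8, 'ebcbccc')
  12 → (1, 'edaccaeebcbccc')
  13 → (7, 'eebcbccc')
  14 → (0, 'eedaccaeebcbccc')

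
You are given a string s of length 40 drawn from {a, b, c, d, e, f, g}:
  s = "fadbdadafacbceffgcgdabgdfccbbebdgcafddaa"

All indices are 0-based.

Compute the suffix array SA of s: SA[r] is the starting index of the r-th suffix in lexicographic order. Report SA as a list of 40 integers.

sorted suffixes:
  #0 SA[0]=39  'a'
  #1 SA[1]=38  'aa'
  #2 SA[2]=20  'abgdfccbbebdgcafddaa'
  #3 SA[3]=9  'acbceffgcgdabgdfccbbebdgcafddaa'
  #4 SA[4]=5  'adafacbceffgcgdabgdfccbbebdgcafddaa'
  #5 SA[5]=1  'adbdadafacbceffgcgdabgdfccbbebdgcafddaa'
  #6 SA[6]=7  'afacbceffgcgdabgdfccbbebdgcafddaa'
  #7 SA[7]=34  'afddaa'
  #8 SA[8]=27  'bbebdgcafddaa'
  #9 SA[9]=11  'bceffgcgdabgdfccbbebdgcafddaa'
  #10 SA[10]=3  'bdadafacbceffgcgdabgdfccbbebdgcafddaa'
  #11 SA[11]=30  'bdgcafddaa'
  #12 SA[12]=28  'bebdgcafddaa'
  #13 SA[13]=21  'bgdfccbbebdgcafddaa'
  #14 SA[14]=33  'cafddaa'
  #15 SA[15]=26  'cbbebdgcafddaa'
  #16 SA[16]=10  'cbceffgcgdabgdfccbbebdgcafddaa'
  #17 SA[17]=25  'ccbbebdgcafddaa'
  #18 SA[18]=12  'ceffgcgdabgdfccbbebdgcafddaa'
  #19 SA[19]=17  'cgdabgdfccbbebdgcafddaa'
  #20 SA[20]=37  'daa'
  #21 SA[21]=19  'dabgdfccbbebdgcafddaa'
  #22 SA[22]=4  'dadafacbceffgcgdabgdfccbbebdgcafddaa'
  #23 SA[23]=6  'dafacbceffgcgdabgdfccbbebdgcafddaa'
  #24 SA[24]=2  'dbdadafacbceffgcgdabgdfccbbebdgcafddaa'
  #25 SA[25]=36  'ddaa'
  #26 SA[26]=23  'dfccbbebdgcafddaa'
  #27 SA[27]=31  'dgcafddaa'
  #28 SA[28]=29  'ebdgcafddaa'
  #29 SA[29]=13  'effgcgdabgdfccbbebdgcafddaa'
  #30 SA[30]=8  'facbceffgcgdabgdfccbbebdgcafddaa'
  #31 SA[31]=0  'fadbdadafacbceffgcgdabgdfccbbebdgcafddaa'
  #32 SA[32]=24  'fccbbebdgcafddaa'
  #33 SA[33]=35  'fddaa'
  #34 SA[34]=14  'ffgcgdabgdfccbbebdgcafddaa'
  #35 SA[35]=15  'fgcgdabgdfccbbebdgcafddaa'
  #36 SA[36]=32  'gcafddaa'
  #37 SA[37]=16  'gcgdabgdfccbbebdgcafddaa'
  #38 SA[38]=18  'gdabgdfccbbebdgcafddaa'
  #39 SA[39]=22  'gdfccbbebdgcafddaa'

[39, 38, 20, 9, 5, 1, 7, 34, 27, 11, 3, 30, 28, 21, 33, 26, 10, 25, 12, 17, 37, 19, 4, 6, 2, 36, 23, 31, 29, 13, 8, 0, 24, 35, 14, 15, 32, 16, 18, 22]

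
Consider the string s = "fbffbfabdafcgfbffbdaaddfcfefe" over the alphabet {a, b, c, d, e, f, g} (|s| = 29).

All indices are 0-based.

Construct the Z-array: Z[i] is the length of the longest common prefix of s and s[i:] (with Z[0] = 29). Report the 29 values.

Z[0]=29
i=1: fresh scan; Z[1]=0
i=2: fresh scan; Z[2]=1 grow→box=[2,3)
i=3: fresh scan; Z[3]=3 grow→box=[3,6)
i=4: min(r-i=2, Z[1]=0)=0; Z[4]=0
i=5: min(r-i=1, Z[2]=1)=1; Z[5]=1
i=6: fresh scan; Z[6]=0
i=7: fresh scan; Z[7]=0
i=8: fresh scan; Z[8]=0
i=9: fresh scan; Z[9]=0
i=10: fresh scan; Z[10]=1 grow→box=[10,11)
i=11: fresh scan; Z[11]=0
i=12: fresh scan; Z[12]=0
i=13: fresh scan; Z[13]=5 grow→box=[13,18)
i=14: min(r-i=4, Z[1]=0)=0; Z[14]=0
i=15: min(r-i=3, Z[2]=1)=1; Z[15]=1
i=16: min(r-i=2, Z[3]=3)=2; Z[16]=2
i=17: min(r-i=1, Z[4]=0)=0; Z[17]=0
i=18: fresh scan; Z[18]=0
i=19: fresh scan; Z[19]=0
i=20: fresh scan; Z[20]=0
i=21: fresh scan; Z[21]=0
i=22: fresh scan; Z[22]=0
i=23: fresh scan; Z[23]=1 grow→box=[23,24)
i=24: fresh scan; Z[24]=0
i=25: fresh scan; Z[25]=1 grow→box=[25,26)
i=26: fresh scan; Z[26]=0
i=27: fresh scan; Z[27]=1 grow→box=[27,28)
i=28: fresh scan; Z[28]=0

[29, 0, 1, 3, 0, 1, 0, 0, 0, 0, 1, 0, 0, 5, 0, 1, 2, 0, 0, 0, 0, 0, 0, 1, 0, 1, 0, 1, 0]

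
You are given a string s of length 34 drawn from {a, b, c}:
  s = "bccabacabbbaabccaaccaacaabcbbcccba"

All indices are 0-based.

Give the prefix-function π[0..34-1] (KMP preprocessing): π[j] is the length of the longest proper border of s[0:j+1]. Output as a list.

[0, 0, 0, 0, 1, 0, 0, 0, 1, 1, 1, 0, 0, 1, 2, 3, 4, 0, 0, 0, 0, 0, 0, 0, 0, 1, 2, 1, 1, 2, 3, 0, 1, 0]

π[0] = 0
j=1 s[j]='c': π[1]=0 (border '')
j=2 s[j]='c': π[2]=0 (border '')
j=3 s[j]='a': π[3]=0 (border '')
j=4 s[j]='b': π[4]=1 (border 'b')
j=5 s[j]='a': k: 1→0; π[5]=0 (border '')
j=6 s[j]='c': π[6]=0 (border '')
j=7 s[j]='a': π[7]=0 (border '')
j=8 s[j]='b': π[8]=1 (border 'b')
j=9 s[j]='b': k: 1→0; π[9]=1 (border 'b')
j=10 s[j]='b': k: 1→0; π[10]=1 (border 'b')
j=11 s[j]='a': k: 1→0; π[11]=0 (border '')
j=12 s[j]='a': π[12]=0 (border '')
j=13 s[j]='b': π[13]=1 (border 'b')
j=14 s[j]='c': π[14]=2 (border 'bc')
j=15 s[j]='c': π[15]=3 (border 'bcc')
j=16 s[j]='a': π[16]=4 (border 'bcca')
j=17 s[j]='a': k: 4→0; π[17]=0 (border '')
j=18 s[j]='c': π[18]=0 (border '')
j=19 s[j]='c': π[19]=0 (border '')
j=20 s[j]='a': π[20]=0 (border '')
j=21 s[j]='a': π[21]=0 (border '')
j=22 s[j]='c': π[22]=0 (border '')
j=23 s[j]='a': π[23]=0 (border '')
j=24 s[j]='a': π[24]=0 (border '')
j=25 s[j]='b': π[25]=1 (border 'b')
j=26 s[j]='c': π[26]=2 (border 'bc')
j=27 s[j]='b': k: 2→0; π[27]=1 (border 'b')
j=28 s[j]='b': k: 1→0; π[28]=1 (border 'b')
j=29 s[j]='c': π[29]=2 (border 'bc')
j=30 s[j]='c': π[30]=3 (border 'bcc')
j=31 s[j]='c': k: 3→0; π[31]=0 (border '')
j=32 s[j]='b': π[32]=1 (border 'b')
j=33 s[j]='a': k: 1→0; π[33]=0 (border '')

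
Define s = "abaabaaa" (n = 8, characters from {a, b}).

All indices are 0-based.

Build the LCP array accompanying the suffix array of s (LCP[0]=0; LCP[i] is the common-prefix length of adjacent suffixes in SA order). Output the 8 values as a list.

sorted suffixes:
  #0 SA[0]=7  'a'
  #1 SA[1]=6  'aa'
  #2 SA[2]=5  'aaa'
  #3 SA[3]=2  'aabaaa'
  #4 SA[4]=3  'abaaa'
  #5 SA[5]=0  'abaabaaa'
  #6 SA[6]=4  'baaa'
  #7 SA[7]=1  'baabaaa'

SA = [7, 6, 5, 2, 3, 0, 4, 1]
rank  pair      lcp
   1  s[7:],s[6:]  1  'a'
   2  s[6:],s[5:]  2  'aa'
   3  s[5:],s[2:]  2  'aa'
   4  s[2:],s[3:]  1  'a'
   5  s[3:],s[0:]  4  'abaa'
   6  s[0:],s[4:]  0  ''
   7  s[4:],s[1:]  3  'baa'

[0, 1, 2, 2, 1, 4, 0, 3]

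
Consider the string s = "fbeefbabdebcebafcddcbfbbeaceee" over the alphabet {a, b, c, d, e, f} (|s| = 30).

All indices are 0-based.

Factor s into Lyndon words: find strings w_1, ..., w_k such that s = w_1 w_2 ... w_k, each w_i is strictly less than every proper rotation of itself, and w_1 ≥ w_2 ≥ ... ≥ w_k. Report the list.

emit factor 1: 'f' (i=0, period=1)
emit factor 2: 'beef' (i=1, period=4)
emit factor 3: 'b' (i=5, period=1)
emit factor 4: 'abdebcebafcddcbfbbeaceee' (i=6, period=24)

["f", "beef", "b", "abdebcebafcddcbfbbeaceee"]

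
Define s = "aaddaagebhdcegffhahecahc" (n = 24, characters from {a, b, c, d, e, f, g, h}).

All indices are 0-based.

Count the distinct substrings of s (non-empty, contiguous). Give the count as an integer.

282

sorted suffixes:
  #0 SA[0]=0  'aaddaagebhdcegffhahecahc'
  #1 SA[1]=4  'aagebhdcegffhahecahc'
  #2 SA[2]=1  'addaagebhdcegffhahecahc'
  #3 SA[3]=5  'agebhdcegffhahecahc'
  #4 SA[4]=21  'ahc'
  #5 SA[5]=17  'ahecahc'
  #6 SA[6]=8  'bhdcegffhahecahc'
  #7 SA[7]=23  'c'
  #8 SA[8]=20  'cahc'
  #9 SA[9]=11  'cegffhahecahc'
  #10 SA[10]=3  'daagebhdcegffhahecahc'
  #11 SA[11]=10  'dcegffhahecahc'
  #12 SA[12]=2  'ddaagebhdcegffhahecahc'
  #13 SA[13]=7  'ebhdcegffhahecahc'
  #14 SA[14]=19  'ecahc'
  #15 SA[15]=12  'egffhahecahc'
  #16 SA[16]=14  'ffhahecahc'
  #17 SA[17]=15  'fhahecahc'
  #18 SA[18]=6  'gebhdcegffhahecahc'
  #19 SA[19]=13  'gffhahecahc'
  #20 SA[20]=16  'hahecahc'
  #21 SA[21]=22  'hc'
  #22 SA[22]=9  'hdcegffhahecahc'
  #23 SA[23]=18  'hecahc'

SA = [0, 4, 1, 5, 21, 17, 8, 23, 20, 11, 3, 10, 2, 7, 19, 12, 14, 15, 6, 13, 16, 22, 9, 18]
rank  pair      lcp
   1  s[0:],s[4:]  2  'aa'
   2  s[4:],s[1:]  1  'a'
   3  s[1:],s[5:]  1  'a'
   4  s[5:],s[21:]  1  'a'
   5  s[21:],s[17:]  2  'ah'
   6  s[17:],s[8:]  0  ''
   7  s[8:],s[23:]  0  ''
   8  s[23:],s[20:]  1  'c'
   9  s[20:],s[11:]  1  'c'
  10  s[11:],s[3:]  0  ''
  11  s[3:],s[10:]  1  'd'
  12  s[10:],s[2:]  1  'd'
  13  s[2:],s[7:]  0  ''
  14  s[7:],s[19:]  1  'e'
  15  s[19:],s[12:]  1  'e'
  16  s[12:],s[14:]  0  ''
  17  s[14:],s[15:]  1  'f'
  18  s[15:],s[6:]  0  ''
  19  s[6:],s[13:]  1  'g'
  20  s[13:],s[16:]  0  ''
  21  s[16:],s[22:]  1  'h'
  22  s[22:],s[9:]  1  'h'
  23  s[9:],s[18:]  1  'h'

n(n+1)/2 = 24·25/2 = 300
Σ LCP = 0 + 2 + 1 + 1 + 1 + 2 + 0 + 0 + 1 + 1 + 0 + 1 + 1 + 0 + 1 + 1 + 0 + 1 + 0 + 1 + 0 + 1 + 1 + 1 = 18
distinct = 300 − 18 = 282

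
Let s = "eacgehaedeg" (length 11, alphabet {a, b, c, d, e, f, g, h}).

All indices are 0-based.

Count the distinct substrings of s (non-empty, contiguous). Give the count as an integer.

rank→(start, suffix):
  0 → (1, 'acgehaedeg')
  1 → (6, 'aedeg')
  2 → (2, 'cgehaedeg')
  3 → (8, 'deg')
  4 → (0, 'eacgehaedeg')
  5 → (7, 'edeg')
  6 → (9, 'eg')
  7 → (4, 'ehaedeg')
  8 → (10, 'g')
  9 → (3, 'gehaedeg')
  10 → (5, 'haedeg')

SA = [1, 6, 2, 8, 0, 7, 9, 4, 10, 3, 5]
[i] adj suffixes → lcp
  [1] 1/6 → 1 ('a')
  [2] 6/2 → 0 ('')
  [3] 2/8 → 0 ('')
  [4] 8/0 → 0 ('')
  [5] 0/7 → 1 ('e')
  [6] 7/9 → 1 ('e')
  [7] 9/4 → 1 ('e')
  [8] 4/10 → 0 ('')
  [9] 10/3 → 1 ('g')
  [10] 3/5 → 0 ('')

n(n+1)/2 = 11·12/2 = 66
Σ LCP = 0 + 1 + 0 + 0 + 0 + 1 + 1 + 1 + 0 + 1 + 0 = 5
distinct = 66 − 5 = 61

61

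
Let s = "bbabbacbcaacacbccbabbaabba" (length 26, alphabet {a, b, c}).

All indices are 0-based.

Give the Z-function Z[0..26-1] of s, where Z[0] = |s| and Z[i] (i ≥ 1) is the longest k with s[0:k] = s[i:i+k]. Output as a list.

[26, 1, 0, 3, 1, 0, 0, 1, 0, 0, 0, 0, 0, 0, 1, 0, 0, 1, 0, 3, 1, 0, 0, 3, 1, 0]

Z[0]=26
i=1: fresh scan; Z[1]=1 scan→box=[1,2)
i=2: fresh scan; Z[2]=0
i=3: fresh scan; Z[3]=3 scan→box=[3,6)
i=4: min(r-i=2, Z[1]=1)=1; Z[4]=1
i=5: min(r-i=1, Z[2]=0)=0; Z[5]=0
i=6: fresh scan; Z[6]=0
i=7: fresh scan; Z[7]=1 scan→box=[7,8)
i=8: fresh scan; Z[8]=0
i=9: fresh scan; Z[9]=0
i=10: fresh scan; Z[10]=0
i=11: fresh scan; Z[11]=0
i=12: fresh scan; Z[12]=0
i=13: fresh scan; Z[13]=0
i=14: fresh scan; Z[14]=1 scan→box=[14,15)
i=15: fresh scan; Z[15]=0
i=16: fresh scan; Z[16]=0
i=17: fresh scan; Z[17]=1 scan→box=[17,18)
i=18: fresh scan; Z[18]=0
i=19: fresh scan; Z[19]=3 scan→box=[19,22)
i=20: min(r-i=2, Z[1]=1)=1; Z[20]=1
i=21: min(r-i=1, Z[2]=0)=0; Z[21]=0
i=22: fresh scan; Z[22]=0
i=23: fresh scan; Z[23]=3 scan→box=[23,26)
i=24: min(r-i=2, Z[1]=1)=1; Z[24]=1
i=25: min(r-i=1, Z[2]=0)=0; Z[25]=0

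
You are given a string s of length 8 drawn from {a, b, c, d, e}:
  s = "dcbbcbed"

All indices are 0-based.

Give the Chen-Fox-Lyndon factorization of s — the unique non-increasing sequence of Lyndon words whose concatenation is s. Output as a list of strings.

emit factor 1: 'd' (i=0, period=1)
emit factor 2: 'c' (i=1, period=1)
emit factor 3: 'bbcbed' (i=2, period=6)

["d", "c", "bbcbed"]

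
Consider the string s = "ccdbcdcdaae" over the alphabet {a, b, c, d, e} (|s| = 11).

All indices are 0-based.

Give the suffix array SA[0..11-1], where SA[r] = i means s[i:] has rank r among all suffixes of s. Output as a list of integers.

sorted suffixes:
  #0 SA[0]=8  'aae'
  #1 SA[1]=9  'ae'
  #2 SA[2]=3  'bcdcdaae'
  #3 SA[3]=0  'ccdbcdcdaae'
  #4 SA[4]=6  'cdaae'
  #5 SA[5]=1  'cdbcdcdaae'
  #6 SA[6]=4  'cdcdaae'
  #7 SA[7]=7  'daae'
  #8 SA[8]=2  'dbcdcdaae'
  #9 SA[9]=5  'dcdaae'
  #10 SA[10]=10  'e'

[8, 9, 3, 0, 6, 1, 4, 7, 2, 5, 10]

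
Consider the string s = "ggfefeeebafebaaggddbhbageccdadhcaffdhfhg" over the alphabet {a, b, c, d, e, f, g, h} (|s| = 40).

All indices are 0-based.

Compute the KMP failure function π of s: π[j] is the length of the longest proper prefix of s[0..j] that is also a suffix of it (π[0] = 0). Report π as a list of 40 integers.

[0, 1, 0, 0, 0, 0, 0, 0, 0, 0, 0, 0, 0, 0, 0, 1, 2, 0, 0, 0, 0, 0, 0, 1, 0, 0, 0, 0, 0, 0, 0, 0, 0, 0, 0, 0, 0, 0, 0, 1]

π[0] = 0
j=1 s[j]='g': π[1]=1 (border 'g')
j=2 s[j]='f': k: 1→0; π[2]=0 (border '')
j=3 s[j]='e': π[3]=0 (border '')
j=4 s[j]='f': π[4]=0 (border '')
j=5 s[j]='e': π[5]=0 (border '')
j=6 s[j]='e': π[6]=0 (border '')
j=7 s[j]='e': π[7]=0 (border '')
j=8 s[j]='b': π[8]=0 (border '')
j=9 s[j]='a': π[9]=0 (border '')
j=10 s[j]='f': π[10]=0 (border '')
j=11 s[j]='e': π[11]=0 (border '')
j=12 s[j]='b': π[12]=0 (border '')
j=13 s[j]='a': π[13]=0 (border '')
j=14 s[j]='a': π[14]=0 (border '')
j=15 s[j]='g': π[15]=1 (border 'g')
j=16 s[j]='g': π[16]=2 (border 'gg')
j=17 s[j]='d': k: 2→1→0; π[17]=0 (border '')
j=18 s[j]='d': π[18]=0 (border '')
j=19 s[j]='b': π[19]=0 (border '')
j=20 s[j]='h': π[20]=0 (border '')
j=21 s[j]='b': π[21]=0 (border '')
j=22 s[j]='a': π[22]=0 (border '')
j=23 s[j]='g': π[23]=1 (border 'g')
j=24 s[j]='e': k: 1→0; π[24]=0 (border '')
j=25 s[j]='c': π[25]=0 (border '')
j=26 s[j]='c': π[26]=0 (border '')
j=27 s[j]='d': π[27]=0 (border '')
j=28 s[j]='a': π[28]=0 (border '')
j=29 s[j]='d': π[29]=0 (border '')
j=30 s[j]='h': π[30]=0 (border '')
j=31 s[j]='c': π[31]=0 (border '')
j=32 s[j]='a': π[32]=0 (border '')
j=33 s[j]='f': π[33]=0 (border '')
j=34 s[j]='f': π[34]=0 (border '')
j=35 s[j]='d': π[35]=0 (border '')
j=36 s[j]='h': π[36]=0 (border '')
j=37 s[j]='f': π[37]=0 (border '')
j=38 s[j]='h': π[38]=0 (border '')
j=39 s[j]='g': π[39]=1 (border 'g')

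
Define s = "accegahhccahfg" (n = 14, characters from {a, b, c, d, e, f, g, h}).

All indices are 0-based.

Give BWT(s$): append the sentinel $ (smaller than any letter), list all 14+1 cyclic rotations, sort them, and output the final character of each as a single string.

g$cgchacchfehaa

rank  rotation         last
    0  $accegahhccahfg  g
    1  accegahhccahfg$  $
    2  ahfg$accegahhcc  c
    3  ahhccahfg$acceg  g
    4  cahfg$accegahhc  c
    5  ccahfg$accegahh  h
    6  ccegahhccahfg$a  a
    7  cegahhccahfg$ac  c
    8  egahhccahfg$acc  c
    9  fg$accegahhccah  h
   10  g$accegahhccahf  f
   11  gahhccahfg$acce  e
   12  hccahfg$accegah  h
   13  hfg$accegahhcca  a
   14  hhccahfg$accega  a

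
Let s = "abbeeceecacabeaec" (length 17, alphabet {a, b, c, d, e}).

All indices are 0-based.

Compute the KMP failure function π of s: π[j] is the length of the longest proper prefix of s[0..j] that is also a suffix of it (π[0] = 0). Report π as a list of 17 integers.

π[0] = 0
j=1 s[j]='b': π[1]=0 (border '')
j=2 s[j]='b': π[2]=0 (border '')
j=3 s[j]='e': π[3]=0 (border '')
j=4 s[j]='e': π[4]=0 (border '')
j=5 s[j]='c': π[5]=0 (border '')
j=6 s[j]='e': π[6]=0 (border '')
j=7 s[j]='e': π[7]=0 (border '')
j=8 s[j]='c': π[8]=0 (border '')
j=9 s[j]='a': π[9]=1 (border 'a')
j=10 s[j]='c': k: 1→0; π[10]=0 (border '')
j=11 s[j]='a': π[11]=1 (border 'a')
j=12 s[j]='b': π[12]=2 (border 'ab')
j=13 s[j]='e': k: 2→0; π[13]=0 (border '')
j=14 s[j]='a': π[14]=1 (border 'a')
j=15 s[j]='e': k: 1→0; π[15]=0 (border '')
j=16 s[j]='c': π[16]=0 (border '')

[0, 0, 0, 0, 0, 0, 0, 0, 0, 1, 0, 1, 2, 0, 1, 0, 0]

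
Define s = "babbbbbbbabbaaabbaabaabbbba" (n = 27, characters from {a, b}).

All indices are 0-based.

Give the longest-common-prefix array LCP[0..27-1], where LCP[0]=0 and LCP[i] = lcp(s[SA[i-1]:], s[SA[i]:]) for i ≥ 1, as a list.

sorted suffixes:
  #0 SA[0]=26  'a'
  #1 SA[1]=12  'aaabbaabaabbbba'
  #2 SA[2]=17  'aabaabbbba'
  #3 SA[3]=13  'aabbaabaabbbba'
  #4 SA[4]=20  'aabbbba'
  #5 SA[5]=18  'abaabbbba'
  #6 SA[6]=9  'abbaaabbaabaabbbba'
  #7 SA[7]=14  'abbaabaabbbba'
  #8 SA[8]=21  'abbbba'
  #9 SA[9]=1  'abbbbbbbabbaaabbaabaabbbba'
  #10 SA[10]=25  'ba'
  #11 SA[11]=11  'baaabbaabaabbbba'
  #12 SA[12]=16  'baabaabbbba'
  #13 SA[13]=19  'baabbbba'
  #14 SA[14]=8  'babbaaabbaabaabbbba'
  #15 SA[15]=0  'babbbbbbbabbaaabbaabaabbbba'
  #16 SA[16]=24  'bba'
  #17 SA[17]=10  'bbaaabbaabaabbbba'
  #18 SA[18]=15  'bbaabaabbbba'
  #19 SA[19]=7  'bbabbaaabbaabaabbbba'
  #20 SA[20]=23  'bbba'
  #21 SA[21]=6  'bbbabbaaabbaabaabbbba'
  #22 SA[22]=22  'bbbba'
  #23 SA[23]=5  'bbbbabbaaabbaabaabbbba'
  #24 SA[24]=4  'bbbbbabbaaabbaabaabbbba'
  #25 SA[25]=3  'bbbbbbabbaaabbaabaabbbba'
  #26 SA[26]=2  'bbbbbbbabbaaabbaabaabbbba'

SA = [26, 12, 17, 13, 20, 18, 9, 14, 21, 1, 25, 11, 16, 19, 8, 0, 24, 10, 15, 7, 23, 6, 22, 5, 4, 3, 2]
[i] adj suffixes → lcp
  [1] 26/12 → 1 ('a')
  [2] 12/17 → 2 ('aa')
  [3] 17/13 → 3 ('aab')
  [4] 13/20 → 4 ('aabb')
  [5] 20/18 → 1 ('a')
  [6] 18/9 → 2 ('ab')
  [7] 9/14 → 5 ('abbaa')
  [8] 14/21 → 3 ('abb')
  [9] 21/1 → 5 ('abbbb')
  [10] 1/25 → 0 ('')
  [11] 25/11 → 2 ('ba')
  [12] 11/16 → 3 ('baa')
  [13] 16/19 → 4 ('baab')
  [14] 19/8 → 2 ('ba')
  [15] 8/0 → 4 ('babb')
  [16] 0/24 → 1 ('b')
  [17] 24/10 → 3 ('bba')
  [18] 10/15 → 4 ('bbaa')
  [19] 15/7 → 3 ('bba')
  [20] 7/23 → 2 ('bb')
  [21] 23/6 → 4 ('bbba')
  [22] 6/22 → 3 ('bbb')
  [23] 22/5 → 5 ('bbbba')
  [24] 5/4 → 4 ('bbbb')
  [25] 4/3 → 5 ('bbbbb')
  [26] 3/2 → 6 ('bbbbbb')

[0, 1, 2, 3, 4, 1, 2, 5, 3, 5, 0, 2, 3, 4, 2, 4, 1, 3, 4, 3, 2, 4, 3, 5, 4, 5, 6]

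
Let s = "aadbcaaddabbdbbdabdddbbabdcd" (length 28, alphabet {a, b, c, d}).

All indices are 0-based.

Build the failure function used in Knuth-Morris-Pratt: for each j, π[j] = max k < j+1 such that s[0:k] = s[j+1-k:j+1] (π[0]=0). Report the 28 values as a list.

[0, 1, 0, 0, 0, 1, 2, 3, 0, 1, 0, 0, 0, 0, 0, 0, 1, 0, 0, 0, 0, 0, 0, 1, 0, 0, 0, 0]

π[0] = 0
j=1 s[j]='a': π[1]=1 (border 'a')
j=2 s[j]='d': k: 1→0; π[2]=0 (border '')
j=3 s[j]='b': π[3]=0 (border '')
j=4 s[j]='c': π[4]=0 (border '')
j=5 s[j]='a': π[5]=1 (border 'a')
j=6 s[j]='a': π[6]=2 (border 'aa')
j=7 s[j]='d': π[7]=3 (border 'aad')
j=8 s[j]='d': k: 3→0; π[8]=0 (border '')
j=9 s[j]='a': π[9]=1 (border 'a')
j=10 s[j]='b': k: 1→0; π[10]=0 (border '')
j=11 s[j]='b': π[11]=0 (border '')
j=12 s[j]='d': π[12]=0 (border '')
j=13 s[j]='b': π[13]=0 (border '')
j=14 s[j]='b': π[14]=0 (border '')
j=15 s[j]='d': π[15]=0 (border '')
j=16 s[j]='a': π[16]=1 (border 'a')
j=17 s[j]='b': k: 1→0; π[17]=0 (border '')
j=18 s[j]='d': π[18]=0 (border '')
j=19 s[j]='d': π[19]=0 (border '')
j=20 s[j]='d': π[20]=0 (border '')
j=21 s[j]='b': π[21]=0 (border '')
j=22 s[j]='b': π[22]=0 (border '')
j=23 s[j]='a': π[23]=1 (border 'a')
j=24 s[j]='b': k: 1→0; π[24]=0 (border '')
j=25 s[j]='d': π[25]=0 (border '')
j=26 s[j]='c': π[26]=0 (border '')
j=27 s[j]='d': π[27]=0 (border '')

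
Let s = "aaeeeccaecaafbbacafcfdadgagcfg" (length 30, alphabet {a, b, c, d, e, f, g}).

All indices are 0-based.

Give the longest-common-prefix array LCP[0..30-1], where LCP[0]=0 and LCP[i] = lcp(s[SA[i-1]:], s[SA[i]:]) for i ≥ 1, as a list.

[0, 2, 1, 1, 1, 2, 1, 2, 1, 0, 1, 0, 2, 2, 1, 1, 2, 0, 1, 0, 2, 1, 2, 0, 1, 1, 1, 0, 1, 1]

rank→(start, suffix):
  0 → (0, 'aaeeeccaecaafbbacafcfdadgagcfg')
  1 → (10, 'aafbbacafcfdadgagcfg')
  2 → (15, 'acafcfdadgagcfg')
  3 → (22, 'adgagcfg')
  4 → (7, 'aecaafbbacafcfdadgagcfg')
  5 → (1, 'aeeeccaecaafbbacafcfdadgagcfg')
  6 → (11, 'afbbacafcfdadgagcfg')
  7 → (17, 'afcfdadgagcfg')
  8 → (25, 'agcfg')
  9 → (14, 'bacafcfdadgagcfg')
  10 → (13, 'bbacafcfdadgagcfg')
  11 → (9, 'caafbbacafcfdadgagcfg')
  12 → (6, 'caecaafbbacafcfdadgagcfg')
  13 → (16, 'cafcfdadgagcfg')
  14 → (5, 'ccaecaafbbacafcfdadgagcfg')
  15 → (19, 'cfdadgagcfg')
  16 → (27, 'cfg')
  17 → (21, 'dadgagcfg')
  18 → (23, 'dgagcfg')
  19 → (8, 'ecaafbbacafcfdadgagcfg')
  20 → (4, 'eccaecaafbbacafcfdadgagcfg')
  21 → (3, 'eeccaecaafbbacafcfdadgagcfg')
  22 → (2, 'eeeccaecaafbbacafcfdadgagcfg')
  23 → (12, 'fbbacafcfdadgagcfg')
  24 → (18, 'fcfdadgagcfg')
  25 → (20, 'fdadgagcfg')
  26 → (28, 'fg')
  27 → (29, 'g')
  28 → (24, 'gagcfg')
  29 → (26, 'gcfg')

SA = [0, 10, 15, 22, 7, 1, 11, 17, 25, 14, 13, 9, 6, 16, 5, 19, 27, 21, 23, 8, 4, 3, 2, 12, 18, 20, 28, 29, 24, 26]
i: (SA[i-1],SA[i]) lcp shared
  1: (0,10) 2 'aa'
  2: (10,15) 1 'a'
  3: (15,22) 1 'a'
  4: (22,7) 1 'a'
  5: (7,1) 2 'ae'
  6: (1,11) 1 'a'
  7: (11,17) 2 'af'
  8: (17,25) 1 'a'
  9: (25,14) 0 ''
  10: (14,13) 1 'b'
  11: (13,9) 0 ''
  12: (9,6) 2 'ca'
  13: (6,16) 2 'ca'
  14: (16,5) 1 'c'
  15: (5,19) 1 'c'
  16: (19,27) 2 'cf'
  17: (27,21) 0 ''
  18: (21,23) 1 'd'
  19: (23,8) 0 ''
  20: (8,4) 2 'ec'
  21: (4,3) 1 'e'
  22: (3,2) 2 'ee'
  23: (2,12) 0 ''
  24: (12,18) 1 'f'
  25: (18,20) 1 'f'
  26: (20,28) 1 'f'
  27: (28,29) 0 ''
  28: (29,24) 1 'g'
  29: (24,26) 1 'g'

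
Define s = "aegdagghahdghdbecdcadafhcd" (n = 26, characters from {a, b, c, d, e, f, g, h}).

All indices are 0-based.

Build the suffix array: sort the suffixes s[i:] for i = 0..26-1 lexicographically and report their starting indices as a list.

rank | idx | suffix
   0 |  19 | adafhcd
   1 |   0 | aegdagghahdghdbecdcadafhcd
   2 |  21 | afhcd
   3 |   4 | agghahdghdbecdcadafhcd
   4 |   8 | ahdghdbecdcadafhcd
   5 |  14 | becdcadafhcd
   6 |  18 | cadafhcd
   7 |  24 | cd
   8 |  16 | cdcadafhcd
   9 |  25 | d
  10 |  20 | dafhcd
  11 |   3 | dagghahdghdbecdcadafhcd
  12 |  13 | dbecdcadafhcd
  13 |  17 | dcadafhcd
  14 |  10 | dghdbecdcadafhcd
  15 |  15 | ecdcadafhcd
  16 |   1 | egdagghahdghdbecdcadafhcd
  17 |  22 | fhcd
  18 |   2 | gdagghahdghdbecdcadafhcd
  19 |   5 | gghahdghdbecdcadafhcd
  20 |   6 | ghahdghdbecdcadafhcd
  21 |  11 | ghdbecdcadafhcd
  22 |   7 | hahdghdbecdcadafhcd
  23 |  23 | hcd
  24 |  12 | hdbecdcadafhcd
  25 |   9 | hdghdbecdcadafhcd

[19, 0, 21, 4, 8, 14, 18, 24, 16, 25, 20, 3, 13, 17, 10, 15, 1, 22, 2, 5, 6, 11, 7, 23, 12, 9]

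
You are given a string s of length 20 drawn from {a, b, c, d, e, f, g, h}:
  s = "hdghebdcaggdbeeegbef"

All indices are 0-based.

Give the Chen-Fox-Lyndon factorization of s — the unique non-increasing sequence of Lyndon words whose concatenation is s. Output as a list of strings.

["h", "dghe", "bdc", "aggdbeeegbef"]

emit factor 1: 'h' (i=0, period=1)
emit factor 2: 'dghe' (i=1, period=4)
emit factor 3: 'bdc' (i=5, period=3)
emit factor 4: 'aggdbeeegbef' (i=8, period=12)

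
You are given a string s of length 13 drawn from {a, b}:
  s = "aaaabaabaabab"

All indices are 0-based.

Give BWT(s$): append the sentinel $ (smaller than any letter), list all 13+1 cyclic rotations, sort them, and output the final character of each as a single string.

b$aabbbaaaaaaa

rank  rotation        last
    0  $aaaabaabaabab  b
    1  aaaabaabaabab$  $
    2  aaabaabaabab$a  a
    3  aabaabaabab$aa  a
    4  aabaabab$aaaab  b
    5  aabab$aaaabaab  b
    6  ab$aaaabaabaab  b
    7  abaabaabab$aaa  a
    8  abaabab$aaaaba  a
    9  abab$aaaabaaba  a
   10  b$aaaabaabaaba  a
   11  baabaabab$aaaa  a
   12  baabab$aaaabaa  a
   13  bab$aaaabaabaa  a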